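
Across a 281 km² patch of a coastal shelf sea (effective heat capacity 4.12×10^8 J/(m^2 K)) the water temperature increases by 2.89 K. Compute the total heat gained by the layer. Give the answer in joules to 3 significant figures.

3.35×10^17 J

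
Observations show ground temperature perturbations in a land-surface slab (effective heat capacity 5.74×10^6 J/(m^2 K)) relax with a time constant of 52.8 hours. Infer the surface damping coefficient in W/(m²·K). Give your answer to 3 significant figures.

30.2

Areal heat capacity C = 5.74×10^6 J/(m^2 K) (given).
τ = 52.8 hours = 1.90×10^5 s.
λ = C / τ = 5.74×10^6 / 1.90×10^5 = 30.2 W/(m²·K).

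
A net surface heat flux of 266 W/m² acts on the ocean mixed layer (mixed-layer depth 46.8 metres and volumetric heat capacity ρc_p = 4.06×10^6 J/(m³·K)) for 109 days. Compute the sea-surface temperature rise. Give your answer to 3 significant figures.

13.2 K

Areal heat capacity C = ρc_p × D = 4.06×10^6 × 46.8 = 1.90×10^8 J/(m²·K).
Net heat input Q = F Δt = 266 × (109 days × 86400 s/day) = 2.51×10^9 J/m².
ΔT = Q / C = 2.51×10^9 / 1.90×10^8 = 13.2 K.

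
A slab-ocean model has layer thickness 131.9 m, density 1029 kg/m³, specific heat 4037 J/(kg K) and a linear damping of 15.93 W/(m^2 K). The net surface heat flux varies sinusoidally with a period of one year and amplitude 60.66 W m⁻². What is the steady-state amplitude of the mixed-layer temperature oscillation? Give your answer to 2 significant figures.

Areal heat capacity C = ρ c_p D = 1029 × 4037 × 131.9 = 5.48×10^8 J/(m^2 K).
Angular frequency ω = 2π / T = 2π / 3.15×10^7 s = 1.99×10^-7 s⁻¹.
√((Cω)² + λ²) = √((109)² + 15.93²) = 110 W/(m²·K).
Amplitude A = F₀ / √((Cω)²+λ²) = 60.66 / 110 = 0.550 K.

0.55 K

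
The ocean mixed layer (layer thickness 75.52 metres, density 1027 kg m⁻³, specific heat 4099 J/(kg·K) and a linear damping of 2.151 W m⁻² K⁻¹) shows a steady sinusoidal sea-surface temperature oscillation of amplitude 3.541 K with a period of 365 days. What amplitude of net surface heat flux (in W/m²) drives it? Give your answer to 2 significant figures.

220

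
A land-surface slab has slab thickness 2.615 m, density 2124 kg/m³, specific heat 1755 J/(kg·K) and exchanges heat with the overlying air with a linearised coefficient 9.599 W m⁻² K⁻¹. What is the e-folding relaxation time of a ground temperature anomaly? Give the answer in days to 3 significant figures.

Areal heat capacity C = ρ c_p D = 2124 × 1755 × 2.615 = 9.75×10^6 J m⁻² K⁻¹.
Relaxation time τ = C / λ = 9.75×10^6 / 9.599 = 1.02×10^6 s.
In days: 1.02×10^6 s / (86400 s/day) = 11.8 days.

11.8 days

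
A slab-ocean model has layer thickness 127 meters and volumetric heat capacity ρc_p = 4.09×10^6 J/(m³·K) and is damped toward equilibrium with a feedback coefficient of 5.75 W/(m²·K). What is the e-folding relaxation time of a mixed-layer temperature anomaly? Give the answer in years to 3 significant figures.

2.86 years

Areal heat capacity C = ρc_p × D = 4.09×10^6 × 127 = 5.19×10^8 J/(m^2 K).
Relaxation time τ = C / λ = 5.19×10^8 / 5.75 = 9.03×10^7 s.
In years: 9.03×10^7 s / (3.156×10^7 s/year) = 2.86 years.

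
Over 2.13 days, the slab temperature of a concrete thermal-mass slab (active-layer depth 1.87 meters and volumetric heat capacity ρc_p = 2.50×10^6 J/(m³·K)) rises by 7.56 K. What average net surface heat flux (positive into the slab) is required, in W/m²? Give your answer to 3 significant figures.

192

Areal heat capacity C = ρc_p × D = 2.50×10^6 × 1.87 = 4.68×10^6 J/(m²·K).
Required heat per unit area: Q = C ΔT = 4.68×10^6 × 7.56 = 3.53×10^7 J/m².
Flux F = Q / Δt = 3.53×10^7 / 1.84×10^5 s = 192 W/m².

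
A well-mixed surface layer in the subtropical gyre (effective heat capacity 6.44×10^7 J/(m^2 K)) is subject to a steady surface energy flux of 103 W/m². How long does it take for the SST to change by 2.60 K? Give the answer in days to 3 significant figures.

18.8 days

Areal heat capacity C = 6.44×10^7 J/(m^2 K) (given).
Time required: Δt = C ΔT / F = 6.44×10^7 × 2.60 / 103 = 1.63×10^6 s.
In days: 1.63×10^6 s / (86400 s/day) = 18.8 days.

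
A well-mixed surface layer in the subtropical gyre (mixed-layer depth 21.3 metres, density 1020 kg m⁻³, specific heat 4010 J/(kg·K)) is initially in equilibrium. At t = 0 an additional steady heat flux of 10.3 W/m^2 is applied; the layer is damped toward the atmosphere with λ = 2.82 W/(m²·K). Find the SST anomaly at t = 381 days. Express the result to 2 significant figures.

Areal heat capacity C = ρ c_p D = 1020 × 4010 × 21.3 = 8.71×10^7 J m⁻² K⁻¹.
τ = C / λ = 8.71×10^7 / 2.82 = 3.09×10^7 s.
Equilibrium anomaly ΔT_eq = F / λ = 10.3 / 2.82 = 3.65 K.
t = 381 days = 3.29×10^7 s, so t/τ = 1.07.
ΔT(t) = ΔT_eq (1 − e^(−t/τ)) = 3.65 × (1 − e^−1.07) = 2.39 K.

2.4 K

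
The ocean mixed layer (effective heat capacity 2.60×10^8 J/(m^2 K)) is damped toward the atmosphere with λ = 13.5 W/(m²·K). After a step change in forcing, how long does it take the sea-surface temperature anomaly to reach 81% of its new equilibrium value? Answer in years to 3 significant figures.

1.01 years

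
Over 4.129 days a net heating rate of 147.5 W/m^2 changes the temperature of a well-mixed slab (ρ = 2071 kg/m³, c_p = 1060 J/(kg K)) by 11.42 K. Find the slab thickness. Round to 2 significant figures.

2.1 m

Heat input Q = F Δt = 147.5 × 3.57×10^5 s = 5.26×10^7 J/m².
Required areal heat capacity C = Q / ΔT = 4.61×10^6 J/(m²·K).
Depth D = C / (ρ c_p) = 4.61×10^6 / (2071 × 1060) = 2.10 m.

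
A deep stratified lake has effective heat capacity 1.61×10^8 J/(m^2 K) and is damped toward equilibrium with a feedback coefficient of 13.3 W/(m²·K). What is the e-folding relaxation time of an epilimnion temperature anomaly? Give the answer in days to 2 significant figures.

140 days

Areal heat capacity C = 1.61×10^8 J/(m^2 K) (given).
Relaxation time τ = C / λ = 1.61×10^8 / 13.3 = 1.21×10^7 s.
In days: 1.21×10^7 s / (86400 s/day) = 140 days.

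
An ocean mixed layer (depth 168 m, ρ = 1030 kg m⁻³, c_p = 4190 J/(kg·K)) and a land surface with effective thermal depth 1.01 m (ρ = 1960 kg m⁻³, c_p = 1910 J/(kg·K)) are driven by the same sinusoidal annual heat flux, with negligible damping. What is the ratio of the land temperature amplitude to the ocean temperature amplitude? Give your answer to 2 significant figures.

190

C_ocean = 1030 × 4190 × 168 = 7.25×10^8 J/(m²·K).
C_land = 1960 × 1910 × 1.01 = 3.78×10^6 J/(m²·K).
Undamped amplitude ∝ 1/C, so A_land/A_ocean = C_ocean/C_land = 192.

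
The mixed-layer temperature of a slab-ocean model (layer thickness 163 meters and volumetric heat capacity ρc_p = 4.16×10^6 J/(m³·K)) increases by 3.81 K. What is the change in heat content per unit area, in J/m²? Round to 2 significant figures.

Areal heat capacity C = ρc_p × D = 4.16×10^6 × 163 = 6.78×10^8 J/(m²·K).
ΔQ = C ΔT = 6.78×10^8 × 3.81 = 2.58×10^9 J/m².

2.6×10^9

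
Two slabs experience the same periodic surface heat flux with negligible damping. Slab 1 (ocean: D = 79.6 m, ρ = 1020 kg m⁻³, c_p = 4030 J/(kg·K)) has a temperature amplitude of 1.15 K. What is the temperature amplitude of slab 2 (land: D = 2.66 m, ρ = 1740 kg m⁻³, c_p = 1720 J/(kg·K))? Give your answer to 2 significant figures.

47 K

C_ocean = 3.27×10^8 J/(m²·K); C_land = 7.96×10^6 J/(m²·K).
A ∝ 1/C ⇒ A_land = A_ocean × C_ocean/C_land = 1.15 × 41.1 = 47.3 K.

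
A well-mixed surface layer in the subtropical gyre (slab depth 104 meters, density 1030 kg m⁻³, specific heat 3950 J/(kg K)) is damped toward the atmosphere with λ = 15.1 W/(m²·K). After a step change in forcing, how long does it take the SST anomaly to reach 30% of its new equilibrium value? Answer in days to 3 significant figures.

Areal heat capacity C = ρ c_p D = 1030 × 3950 × 104 = 4.23×10^8 J/(m²·K).
τ = C / λ = 4.23×10^8 / 15.1 = 2.80×10^7 s.
Fraction reached: 1 − e^(−t/τ) = 0.30 ⇒ t = −τ ln(1 − 0.30) = τ × 0.357.
t = 9.99×10^6 s = 116 days.

116 days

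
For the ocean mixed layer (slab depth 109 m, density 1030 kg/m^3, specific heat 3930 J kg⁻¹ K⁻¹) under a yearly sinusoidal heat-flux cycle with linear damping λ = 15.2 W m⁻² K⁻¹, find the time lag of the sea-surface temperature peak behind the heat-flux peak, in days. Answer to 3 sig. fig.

81.3 days

Areal heat capacity C = ρ c_p D = 1030 × 3930 × 109 = 4.41×10^8 J m⁻² K⁻¹.
ω = 2π / 3.15×10^7 s = 1.99×10^-7 s⁻¹.
Phase lag φ = arctan(Cω/λ) = arctan(87.9/15.2) = 1.40 rad.
Time lag = φ / ω = 1.40 / 1.99×10^-7 = 7.02×10^6 s = 81.3 days.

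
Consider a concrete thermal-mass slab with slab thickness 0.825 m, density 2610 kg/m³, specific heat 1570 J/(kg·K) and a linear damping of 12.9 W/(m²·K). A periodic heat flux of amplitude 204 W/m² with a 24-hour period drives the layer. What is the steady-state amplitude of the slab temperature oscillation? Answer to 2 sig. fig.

0.83 K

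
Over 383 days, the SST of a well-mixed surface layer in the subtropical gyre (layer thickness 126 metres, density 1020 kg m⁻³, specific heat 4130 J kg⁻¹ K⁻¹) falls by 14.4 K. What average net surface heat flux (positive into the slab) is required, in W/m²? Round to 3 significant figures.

-231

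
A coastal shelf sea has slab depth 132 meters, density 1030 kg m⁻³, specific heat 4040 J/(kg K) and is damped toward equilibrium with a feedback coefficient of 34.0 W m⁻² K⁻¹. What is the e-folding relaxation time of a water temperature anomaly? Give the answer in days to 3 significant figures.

187 days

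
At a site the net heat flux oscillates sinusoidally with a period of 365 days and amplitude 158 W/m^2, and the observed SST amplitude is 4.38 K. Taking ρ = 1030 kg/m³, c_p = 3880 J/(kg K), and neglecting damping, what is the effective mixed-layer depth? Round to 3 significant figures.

45.3 m

ω = 2π / 3.15×10^7 s = 1.99×10^-7 s⁻¹.
Required C = F₀ / (A ω) = 158 / (4.38 × 1.99×10^-7) = 1.81×10^8 J/(m²·K).
D = C / (ρ c_p) = 1.81×10^8 / (1030 × 3880) = 45.3 m.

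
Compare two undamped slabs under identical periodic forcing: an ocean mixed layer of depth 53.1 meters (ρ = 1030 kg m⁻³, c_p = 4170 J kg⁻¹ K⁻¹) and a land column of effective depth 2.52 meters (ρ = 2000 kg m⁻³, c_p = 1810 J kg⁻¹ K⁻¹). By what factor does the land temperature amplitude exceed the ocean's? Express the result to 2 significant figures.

25

C_ocean = 1030 × 4170 × 53.1 = 2.28×10^8 J/(m²·K).
C_land = 2000 × 1810 × 2.52 = 9.12×10^6 J/(m²·K).
Undamped amplitude ∝ 1/C, so A_land/A_ocean = C_ocean/C_land = 25.0.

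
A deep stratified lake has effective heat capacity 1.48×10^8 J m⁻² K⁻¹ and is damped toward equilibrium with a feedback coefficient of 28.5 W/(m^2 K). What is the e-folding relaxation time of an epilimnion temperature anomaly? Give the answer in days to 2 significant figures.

60 days

Areal heat capacity C = 1.48×10^8 J m⁻² K⁻¹ (given).
Relaxation time τ = C / λ = 1.48×10^8 / 28.5 = 5.19×10^6 s.
In days: 5.19×10^6 s / (86400 s/day) = 60.1 days.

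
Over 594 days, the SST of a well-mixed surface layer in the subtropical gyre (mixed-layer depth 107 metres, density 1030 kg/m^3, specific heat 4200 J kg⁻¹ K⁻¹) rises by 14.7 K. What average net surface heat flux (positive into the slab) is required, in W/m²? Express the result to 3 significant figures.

Areal heat capacity C = ρ c_p D = 1030 × 4200 × 107 = 4.63×10^8 J/(m^2 K).
Required heat per unit area: Q = C ΔT = 4.63×10^8 × 14.7 = 6.80×10^9 J/m².
Flux F = Q / Δt = 6.80×10^9 / 5.13×10^7 s = 133 W/m².

133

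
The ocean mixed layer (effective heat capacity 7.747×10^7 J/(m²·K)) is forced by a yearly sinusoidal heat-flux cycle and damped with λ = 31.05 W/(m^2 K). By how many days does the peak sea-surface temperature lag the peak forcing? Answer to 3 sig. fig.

Areal heat capacity C = 7.747×10^7 J/(m²·K) (given).
ω = 2π / 3.15×10^7 s = 1.99×10^-7 s⁻¹.
Phase lag φ = arctan(Cω/λ) = arctan(15.4/31.05) = 0.461 rad.
Time lag = φ / ω = 0.461 / 1.99×10^-7 = 2.32×10^6 s = 26.8 days.

26.8 days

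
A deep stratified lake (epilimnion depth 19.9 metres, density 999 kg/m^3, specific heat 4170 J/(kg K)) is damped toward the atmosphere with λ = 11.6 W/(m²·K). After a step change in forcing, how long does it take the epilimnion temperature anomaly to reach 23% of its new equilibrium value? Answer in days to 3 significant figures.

Areal heat capacity C = ρ c_p D = 999 × 4170 × 19.9 = 8.29×10^7 J/(m^2 K).
τ = C / λ = 8.29×10^7 / 11.6 = 7.15×10^6 s.
Fraction reached: 1 − e^(−t/τ) = 0.23 ⇒ t = −τ ln(1 − 0.23) = τ × 0.261.
t = 1.87×10^6 s = 21.6 days.

21.6 days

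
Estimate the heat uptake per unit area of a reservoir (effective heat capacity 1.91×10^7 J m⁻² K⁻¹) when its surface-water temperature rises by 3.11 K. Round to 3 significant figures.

5.94×10^7

Areal heat capacity C = 1.91×10^7 J m⁻² K⁻¹ (given).
ΔQ = C ΔT = 1.91×10^7 × 3.11 = 5.94×10^7 J/m².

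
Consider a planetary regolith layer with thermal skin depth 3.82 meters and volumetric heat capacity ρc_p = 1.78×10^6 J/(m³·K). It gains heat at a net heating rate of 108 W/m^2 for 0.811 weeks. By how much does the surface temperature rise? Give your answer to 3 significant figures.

7.79 K

Areal heat capacity C = ρc_p × D = 1.78×10^6 × 3.82 = 6.80×10^6 J/(m^2 K).
Net heat input Q = F Δt = 108 × (0.811 weeks × 6.048×10^5 s/week) = 5.30×10^7 J/m².
ΔT = Q / C = 5.30×10^7 / 6.80×10^6 = 7.79 K.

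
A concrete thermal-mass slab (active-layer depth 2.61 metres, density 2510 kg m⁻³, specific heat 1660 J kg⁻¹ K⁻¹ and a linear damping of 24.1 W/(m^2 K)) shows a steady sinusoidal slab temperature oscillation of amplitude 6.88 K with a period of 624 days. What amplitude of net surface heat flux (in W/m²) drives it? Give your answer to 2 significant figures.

170

Areal heat capacity C = ρ c_p D = 2510 × 1660 × 2.61 = 1.09×10^7 J/(m^2 K).
ω = 2π / 5.39×10^7 s = 1.17×10^-7 s⁻¹.
√((Cω)² + λ²) = √((1.27)² + 24.1²) = 24.1 W/(m²·K).
F₀ = A × √((Cω)²+λ²) = 6.88 × 24.1 = 166 W/m².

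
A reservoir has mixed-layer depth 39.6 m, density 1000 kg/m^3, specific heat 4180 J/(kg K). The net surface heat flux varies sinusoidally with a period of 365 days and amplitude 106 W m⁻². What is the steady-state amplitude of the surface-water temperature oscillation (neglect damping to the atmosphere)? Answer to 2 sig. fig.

3.2 K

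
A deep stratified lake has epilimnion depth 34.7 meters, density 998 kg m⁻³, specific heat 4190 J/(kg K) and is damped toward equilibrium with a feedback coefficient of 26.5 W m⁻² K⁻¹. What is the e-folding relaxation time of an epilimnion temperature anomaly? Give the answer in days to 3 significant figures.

63.4 days

Areal heat capacity C = ρ c_p D = 998 × 4190 × 34.7 = 1.45×10^8 J/(m^2 K).
Relaxation time τ = C / λ = 1.45×10^8 / 26.5 = 5.48×10^6 s.
In days: 5.48×10^6 s / (86400 s/day) = 63.4 days.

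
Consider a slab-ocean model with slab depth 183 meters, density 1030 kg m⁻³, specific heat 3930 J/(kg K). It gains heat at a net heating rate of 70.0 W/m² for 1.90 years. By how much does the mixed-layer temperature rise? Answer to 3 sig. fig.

5.67 K

Areal heat capacity C = ρ c_p D = 1030 × 3930 × 183 = 7.41×10^8 J m⁻² K⁻¹.
Net heat input Q = F Δt = 70.0 × (1.90 years × 3.156×10^7 s/year) = 4.20×10^9 J/m².
ΔT = Q / C = 4.20×10^9 / 7.41×10^8 = 5.67 K.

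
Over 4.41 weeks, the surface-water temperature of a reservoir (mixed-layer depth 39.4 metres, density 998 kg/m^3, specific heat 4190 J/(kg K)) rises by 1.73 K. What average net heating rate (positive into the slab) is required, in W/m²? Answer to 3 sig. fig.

107

Areal heat capacity C = ρ c_p D = 998 × 4190 × 39.4 = 1.65×10^8 J/(m^2 K).
Required heat per unit area: Q = C ΔT = 1.65×10^8 × 1.73 = 2.85×10^8 J/m².
Flux F = Q / Δt = 2.85×10^8 / 2.67×10^6 s = 107 W/m².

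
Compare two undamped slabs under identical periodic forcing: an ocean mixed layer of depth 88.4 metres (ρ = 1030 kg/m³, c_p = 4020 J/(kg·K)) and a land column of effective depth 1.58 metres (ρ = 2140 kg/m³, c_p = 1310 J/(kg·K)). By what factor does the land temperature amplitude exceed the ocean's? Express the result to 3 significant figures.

C_ocean = 1030 × 4020 × 88.4 = 3.66×10^8 J/(m²·K).
C_land = 2140 × 1310 × 1.58 = 4.43×10^6 J/(m²·K).
Undamped amplitude ∝ 1/C, so A_land/A_ocean = C_ocean/C_land = 82.6.

82.6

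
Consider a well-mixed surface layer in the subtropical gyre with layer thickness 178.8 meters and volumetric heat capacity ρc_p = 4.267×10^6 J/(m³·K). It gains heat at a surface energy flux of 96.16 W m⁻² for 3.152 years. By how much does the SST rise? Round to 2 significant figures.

13 K

Areal heat capacity C = ρc_p × D = 4.267×10^6 × 178.8 = 7.63×10^8 J m⁻² K⁻¹.
Net heat input Q = F Δt = 96.16 × (3.152 years × 3.156×10^7 s/year) = 9.56×10^9 J/m².
ΔT = Q / C = 9.56×10^9 / 7.63×10^8 = 12.5 K.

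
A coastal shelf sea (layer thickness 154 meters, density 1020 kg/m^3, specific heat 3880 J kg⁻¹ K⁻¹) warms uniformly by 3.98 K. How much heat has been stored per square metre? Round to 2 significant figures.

Areal heat capacity C = ρ c_p D = 1020 × 3880 × 154 = 6.09×10^8 J/(m^2 K).
ΔQ = C ΔT = 6.09×10^8 × 3.98 = 2.43×10^9 J/m².

2.4×10^9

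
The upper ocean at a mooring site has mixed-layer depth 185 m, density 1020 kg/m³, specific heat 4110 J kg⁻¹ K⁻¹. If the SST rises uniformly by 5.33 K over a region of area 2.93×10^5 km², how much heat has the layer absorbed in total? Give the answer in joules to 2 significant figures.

Areal heat capacity C = ρ c_p D = 1020 × 4110 × 185 = 7.76×10^8 J m⁻² K⁻¹.
Heat per unit area: q = C ΔT = 7.76×10^8 × 5.33 = 4.13×10^9 J/m².
Total heat: Q = q × A = 4.13×10^9 × (2.93×10^5 × 10⁶ m²) = 1.21×10^21 J.

1.2×10^21 J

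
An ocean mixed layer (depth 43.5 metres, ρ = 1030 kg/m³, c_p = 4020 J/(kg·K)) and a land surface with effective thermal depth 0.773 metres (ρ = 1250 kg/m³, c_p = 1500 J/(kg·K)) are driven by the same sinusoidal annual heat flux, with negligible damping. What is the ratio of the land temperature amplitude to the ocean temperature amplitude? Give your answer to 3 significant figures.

124

C_ocean = 1030 × 4020 × 43.5 = 1.80×10^8 J/(m²·K).
C_land = 1250 × 1500 × 0.773 = 1.45×10^6 J/(m²·K).
Undamped amplitude ∝ 1/C, so A_land/A_ocean = C_ocean/C_land = 124.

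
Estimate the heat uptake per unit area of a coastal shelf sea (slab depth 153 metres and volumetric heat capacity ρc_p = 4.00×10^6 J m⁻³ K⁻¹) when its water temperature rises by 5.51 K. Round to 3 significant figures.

Areal heat capacity C = ρc_p × D = 4.00×10^6 × 153 = 6.12×10^8 J/(m^2 K).
ΔQ = C ΔT = 6.12×10^8 × 5.51 = 3.37×10^9 J/m².

3.37×10^9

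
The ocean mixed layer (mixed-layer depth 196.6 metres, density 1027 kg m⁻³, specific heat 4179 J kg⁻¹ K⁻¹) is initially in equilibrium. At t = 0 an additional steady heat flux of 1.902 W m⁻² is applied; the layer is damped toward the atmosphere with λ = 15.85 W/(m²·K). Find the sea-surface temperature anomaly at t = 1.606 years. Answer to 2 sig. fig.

Areal heat capacity C = ρ c_p D = 1027 × 4179 × 196.6 = 8.44×10^8 J/(m^2 K).
τ = C / λ = 8.44×10^8 / 15.85 = 5.32×10^7 s.
Equilibrium anomaly ΔT_eq = F / λ = 1.902 / 15.85 = 0.120 K.
t = 1.606 years = 5.07×10^7 s, so t/τ = 0.952.
ΔT(t) = ΔT_eq (1 − e^(−t/τ)) = 0.120 × (1 − e^−0.952) = 0.0737 K.

0.074 K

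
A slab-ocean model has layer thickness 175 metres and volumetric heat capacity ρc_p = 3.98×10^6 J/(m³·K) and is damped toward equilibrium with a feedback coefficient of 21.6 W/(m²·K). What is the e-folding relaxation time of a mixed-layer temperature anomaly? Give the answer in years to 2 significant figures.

1.0 years

Areal heat capacity C = ρc_p × D = 3.98×10^6 × 175 = 6.96×10^8 J/(m^2 K).
Relaxation time τ = C / λ = 6.96×10^8 / 21.6 = 3.22×10^7 s.
In years: 3.22×10^7 s / (3.156×10^7 s/year) = 1.02 years.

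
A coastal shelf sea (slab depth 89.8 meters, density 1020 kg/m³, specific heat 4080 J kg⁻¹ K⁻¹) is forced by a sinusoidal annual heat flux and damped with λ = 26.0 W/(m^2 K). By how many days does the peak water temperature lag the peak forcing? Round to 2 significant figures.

72 days

Areal heat capacity C = ρ c_p D = 1020 × 4080 × 89.8 = 3.74×10^8 J/(m^2 K).
ω = 2π / 3.15×10^7 s = 1.99×10^-7 s⁻¹.
Phase lag φ = arctan(Cω/λ) = arctan(74.5/26.0) = 1.23 rad.
Time lag = φ / ω = 1.23 / 1.99×10^-7 = 6.20×10^6 s = 71.7 days.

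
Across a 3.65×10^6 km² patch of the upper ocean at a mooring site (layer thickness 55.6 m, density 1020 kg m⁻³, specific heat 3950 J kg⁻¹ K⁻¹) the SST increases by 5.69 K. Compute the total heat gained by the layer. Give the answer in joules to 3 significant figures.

4.65×10^21 J

Areal heat capacity C = ρ c_p D = 1020 × 3950 × 55.6 = 2.24×10^8 J/(m²·K).
Heat per unit area: q = C ΔT = 2.24×10^8 × 5.69 = 1.27×10^9 J/m².
Total heat: Q = q × A = 1.27×10^9 × (3.65×10^6 × 10⁶ m²) = 4.65×10^21 J.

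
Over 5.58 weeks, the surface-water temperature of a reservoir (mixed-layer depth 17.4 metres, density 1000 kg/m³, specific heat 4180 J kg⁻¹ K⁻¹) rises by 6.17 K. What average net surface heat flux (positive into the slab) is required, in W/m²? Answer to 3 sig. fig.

133

Areal heat capacity C = ρ c_p D = 1000 × 4180 × 17.4 = 7.27×10^7 J/(m²·K).
Required heat per unit area: Q = C ΔT = 7.27×10^7 × 6.17 = 4.49×10^8 J/m².
Flux F = Q / Δt = 4.49×10^8 / 3.37×10^6 s = 133 W/m².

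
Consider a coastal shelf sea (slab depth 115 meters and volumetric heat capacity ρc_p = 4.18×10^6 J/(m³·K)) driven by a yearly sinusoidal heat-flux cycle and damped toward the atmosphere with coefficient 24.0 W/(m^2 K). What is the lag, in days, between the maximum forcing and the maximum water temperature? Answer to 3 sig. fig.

77.0 days

Areal heat capacity C = ρc_p × D = 4.18×10^6 × 115 = 4.81×10^8 J/(m²·K).
ω = 2π / 3.15×10^7 s = 1.99×10^-7 s⁻¹.
Phase lag φ = arctan(Cω/λ) = arctan(95.8/24.0) = 1.33 rad.
Time lag = φ / ω = 1.33 / 1.99×10^-7 = 6.65×10^6 s = 77.0 days.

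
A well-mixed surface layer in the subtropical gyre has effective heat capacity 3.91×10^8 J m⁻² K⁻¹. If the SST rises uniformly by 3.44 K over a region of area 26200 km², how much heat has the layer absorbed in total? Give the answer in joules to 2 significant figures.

3.5×10^19 J

Areal heat capacity C = 3.91×10^8 J m⁻² K⁻¹ (given).
Heat per unit area: q = C ΔT = 3.91×10^8 × 3.44 = 1.35×10^9 J/m².
Total heat: Q = q × A = 1.35×10^9 × (26200 × 10⁶ m²) = 3.52×10^19 J.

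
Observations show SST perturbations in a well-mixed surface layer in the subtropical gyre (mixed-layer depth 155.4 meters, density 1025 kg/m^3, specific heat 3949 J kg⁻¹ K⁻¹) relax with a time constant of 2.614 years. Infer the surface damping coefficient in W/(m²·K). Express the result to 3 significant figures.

Areal heat capacity C = ρ c_p D = 1025 × 3949 × 155.4 = 6.29×10^8 J/(m^2 K).
τ = 2.614 years = 8.25×10^7 s.
λ = C / τ = 6.29×10^8 / 8.25×10^7 = 7.63 W/(m²·K).

7.63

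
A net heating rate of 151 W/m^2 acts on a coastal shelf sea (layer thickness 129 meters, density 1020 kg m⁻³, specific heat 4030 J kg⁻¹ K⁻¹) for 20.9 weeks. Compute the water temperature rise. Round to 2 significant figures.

3.6 K

Areal heat capacity C = ρ c_p D = 1020 × 4030 × 129 = 5.30×10^8 J m⁻² K⁻¹.
Net heat input Q = F Δt = 151 × (20.9 weeks × 6.048×10^5 s/week) = 1.91×10^9 J/m².
ΔT = Q / C = 1.91×10^9 / 5.30×10^8 = 3.60 K.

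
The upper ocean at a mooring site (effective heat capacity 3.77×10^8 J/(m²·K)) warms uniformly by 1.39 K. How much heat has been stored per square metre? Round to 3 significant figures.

5.24×10^8

Areal heat capacity C = 3.77×10^8 J/(m²·K) (given).
ΔQ = C ΔT = 3.77×10^8 × 1.39 = 5.24×10^8 J/m².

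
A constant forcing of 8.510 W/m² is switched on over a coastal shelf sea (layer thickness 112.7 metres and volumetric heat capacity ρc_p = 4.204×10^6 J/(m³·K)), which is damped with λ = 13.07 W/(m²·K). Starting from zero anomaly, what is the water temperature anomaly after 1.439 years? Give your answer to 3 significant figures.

Areal heat capacity C = ρc_p × D = 4.204×10^6 × 112.7 = 4.74×10^8 J m⁻² K⁻¹.
τ = C / λ = 4.74×10^8 / 13.07 = 3.63×10^7 s.
Equilibrium anomaly ΔT_eq = F / λ = 8.510 / 13.07 = 0.651 K.
t = 1.439 years = 4.54×10^7 s, so t/τ = 1.25.
ΔT(t) = ΔT_eq (1 − e^(−t/τ)) = 0.651 × (1 − e^−1.25) = 0.465 K.

0.465 K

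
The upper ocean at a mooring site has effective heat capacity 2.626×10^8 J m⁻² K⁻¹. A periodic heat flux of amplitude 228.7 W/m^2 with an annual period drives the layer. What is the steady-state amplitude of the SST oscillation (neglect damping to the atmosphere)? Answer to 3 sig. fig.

4.37 K

Areal heat capacity C = 2.626×10^8 J m⁻² K⁻¹ (given).
Angular frequency ω = 2π / T = 2π / 3.15×10^7 s = 1.99×10^-7 s⁻¹.
Cω = 2.63×10^8 × 1.99×10^-7 = 52.3 W/(m²·K).
Amplitude A = F₀ / (Cω) = 228.7 / 52.3 = 4.37 K.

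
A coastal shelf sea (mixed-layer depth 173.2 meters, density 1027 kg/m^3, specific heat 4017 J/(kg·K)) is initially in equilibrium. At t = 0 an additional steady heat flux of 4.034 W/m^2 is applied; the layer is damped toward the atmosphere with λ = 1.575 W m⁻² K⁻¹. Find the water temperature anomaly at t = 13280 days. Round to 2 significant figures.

2.4 K

Areal heat capacity C = ρ c_p D = 1027 × 4017 × 173.2 = 7.15×10^8 J m⁻² K⁻¹.
τ = C / λ = 7.15×10^8 / 1.575 = 4.54×10^8 s.
Equilibrium anomaly ΔT_eq = F / λ = 4.034 / 1.575 = 2.56 K.
t = 13280 days = 1.15×10^9 s, so t/τ = 2.53.
ΔT(t) = ΔT_eq (1 − e^(−t/τ)) = 2.56 × (1 − e^−2.53) = 2.36 K.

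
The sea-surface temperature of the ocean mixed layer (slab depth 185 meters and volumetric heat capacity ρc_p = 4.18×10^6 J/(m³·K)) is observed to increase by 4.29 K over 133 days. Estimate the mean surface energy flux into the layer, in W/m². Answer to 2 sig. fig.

Areal heat capacity C = ρc_p × D = 4.18×10^6 × 185 = 7.73×10^8 J/(m²·K).
Required heat per unit area: Q = C ΔT = 7.73×10^8 × 4.29 = 3.32×10^9 J/m².
Flux F = Q / Δt = 3.32×10^9 / 1.15×10^7 s = 289 W/m².

290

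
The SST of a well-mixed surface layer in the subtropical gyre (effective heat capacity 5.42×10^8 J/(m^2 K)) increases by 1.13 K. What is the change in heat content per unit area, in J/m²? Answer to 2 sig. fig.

Areal heat capacity C = 5.42×10^8 J/(m^2 K) (given).
ΔQ = C ΔT = 5.42×10^8 × 1.13 = 6.12×10^8 J/m².

6.1×10^8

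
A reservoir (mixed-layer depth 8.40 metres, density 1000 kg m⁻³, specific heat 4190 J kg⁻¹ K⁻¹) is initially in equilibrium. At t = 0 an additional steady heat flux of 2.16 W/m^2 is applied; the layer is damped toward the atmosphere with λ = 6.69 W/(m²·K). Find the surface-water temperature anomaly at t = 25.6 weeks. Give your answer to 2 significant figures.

0.31 K

Areal heat capacity C = ρ c_p D = 1000 × 4190 × 8.40 = 3.52×10^7 J/(m²·K).
τ = C / λ = 3.52×10^7 / 6.69 = 5.26×10^6 s.
Equilibrium anomaly ΔT_eq = F / λ = 2.16 / 6.69 = 0.323 K.
t = 25.6 weeks = 1.55×10^7 s, so t/τ = 2.94.
ΔT(t) = ΔT_eq (1 − e^(−t/τ)) = 0.323 × (1 − e^−2.94) = 0.306 K.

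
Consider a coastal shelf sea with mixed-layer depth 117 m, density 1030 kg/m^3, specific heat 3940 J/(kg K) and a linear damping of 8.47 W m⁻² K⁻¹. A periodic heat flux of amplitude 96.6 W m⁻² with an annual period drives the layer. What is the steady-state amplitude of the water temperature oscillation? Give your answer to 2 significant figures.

1.0 K

Areal heat capacity C = ρ c_p D = 1030 × 3940 × 117 = 4.75×10^8 J/(m^2 K).
Angular frequency ω = 2π / T = 2π / 3.15×10^7 s = 1.99×10^-7 s⁻¹.
√((Cω)² + λ²) = √((94.6)² + 8.47²) = 95.0 W/(m²·K).
Amplitude A = F₀ / √((Cω)²+λ²) = 96.6 / 95.0 = 1.02 K.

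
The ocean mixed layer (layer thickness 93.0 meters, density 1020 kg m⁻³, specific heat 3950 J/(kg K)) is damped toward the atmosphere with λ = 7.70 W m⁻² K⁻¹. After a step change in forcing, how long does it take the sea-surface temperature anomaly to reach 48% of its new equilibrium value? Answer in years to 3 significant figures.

Areal heat capacity C = ρ c_p D = 1020 × 3950 × 93.0 = 3.75×10^8 J m⁻² K⁻¹.
τ = C / λ = 3.75×10^8 / 7.70 = 4.87×10^7 s.
Fraction reached: 1 − e^(−t/τ) = 0.48 ⇒ t = −τ ln(1 − 0.48) = τ × 0.654.
t = 3.18×10^7 s = 1.01 years.

1.01 years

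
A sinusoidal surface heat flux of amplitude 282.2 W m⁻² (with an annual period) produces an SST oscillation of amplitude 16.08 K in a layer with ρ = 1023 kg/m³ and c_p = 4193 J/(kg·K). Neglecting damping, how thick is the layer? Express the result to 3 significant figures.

ω = 2π / 3.15×10^7 s = 1.99×10^-7 s⁻¹.
Required C = F₀ / (A ω) = 282.2 / (16.08 × 1.99×10^-7) = 8.81×10^7 J/(m²·K).
D = C / (ρ c_p) = 8.81×10^7 / (1023 × 4193) = 20.5 m.

20.5 m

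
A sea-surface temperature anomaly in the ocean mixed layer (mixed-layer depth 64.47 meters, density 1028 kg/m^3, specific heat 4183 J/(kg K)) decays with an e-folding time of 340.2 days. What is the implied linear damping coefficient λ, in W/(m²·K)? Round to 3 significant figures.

9.43

Areal heat capacity C = ρ c_p D = 1028 × 4183 × 64.47 = 2.77×10^8 J m⁻² K⁻¹.
τ = 340.2 days = 2.94×10^7 s.
λ = C / τ = 2.77×10^8 / 2.94×10^7 = 9.43 W/(m²·K).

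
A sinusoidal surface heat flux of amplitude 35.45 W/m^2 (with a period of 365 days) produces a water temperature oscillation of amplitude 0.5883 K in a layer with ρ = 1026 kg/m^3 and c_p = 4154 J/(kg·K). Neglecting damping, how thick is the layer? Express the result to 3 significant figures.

ω = 2π / 3.15×10^7 s = 1.99×10^-7 s⁻¹.
Required C = F₀ / (A ω) = 35.45 / (0.5883 × 1.99×10^-7) = 3.02×10^8 J/(m²·K).
D = C / (ρ c_p) = 3.02×10^8 / (1026 × 4154) = 71.0 m.

71.0 m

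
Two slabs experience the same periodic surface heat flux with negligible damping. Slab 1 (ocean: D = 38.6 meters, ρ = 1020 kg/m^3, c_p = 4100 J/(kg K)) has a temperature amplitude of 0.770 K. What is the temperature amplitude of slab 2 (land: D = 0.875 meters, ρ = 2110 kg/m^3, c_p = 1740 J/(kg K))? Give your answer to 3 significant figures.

38.7 K

C_ocean = 1.61×10^8 J/(m²·K); C_land = 3.21×10^6 J/(m²·K).
A ∝ 1/C ⇒ A_land = A_ocean × C_ocean/C_land = 0.770 × 50.2 = 38.7 K.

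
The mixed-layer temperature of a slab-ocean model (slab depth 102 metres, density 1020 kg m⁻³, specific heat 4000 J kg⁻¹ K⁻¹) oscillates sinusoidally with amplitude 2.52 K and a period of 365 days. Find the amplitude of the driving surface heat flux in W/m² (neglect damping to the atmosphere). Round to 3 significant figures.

209

Areal heat capacity C = ρ c_p D = 1020 × 4000 × 102 = 4.16×10^8 J m⁻² K⁻¹.
ω = 2π / 3.15×10^7 s = 1.99×10^-7 s⁻¹.
Cω = 4.16×10^8 × 1.99×10^-7 = 82.9 W/(m²·K).
F₀ = A × Cω = 2.52 × 82.9 = 209 W/m².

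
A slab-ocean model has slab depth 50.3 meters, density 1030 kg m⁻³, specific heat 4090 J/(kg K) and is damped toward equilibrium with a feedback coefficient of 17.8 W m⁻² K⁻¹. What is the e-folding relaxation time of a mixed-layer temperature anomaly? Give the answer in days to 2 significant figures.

Areal heat capacity C = ρ c_p D = 1030 × 4090 × 50.3 = 2.12×10^8 J m⁻² K⁻¹.
Relaxation time τ = C / λ = 2.12×10^8 / 17.8 = 1.19×10^7 s.
In days: 1.19×10^7 s / (86400 s/day) = 138 days.

140 days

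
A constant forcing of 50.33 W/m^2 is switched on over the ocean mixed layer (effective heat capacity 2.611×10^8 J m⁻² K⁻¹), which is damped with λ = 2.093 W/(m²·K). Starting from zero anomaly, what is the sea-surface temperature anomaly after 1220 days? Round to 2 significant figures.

Areal heat capacity C = 2.611×10^8 J m⁻² K⁻¹ (given).
τ = C / λ = 2.61×10^8 / 2.093 = 1.25×10^8 s.
Equilibrium anomaly ΔT_eq = F / λ = 50.33 / 2.093 = 24.0 K.
t = 1220 days = 1.05×10^8 s, so t/τ = 0.845.
ΔT(t) = ΔT_eq (1 − e^(−t/τ)) = 24.0 × (1 − e^−0.845) = 13.7 K.

14 K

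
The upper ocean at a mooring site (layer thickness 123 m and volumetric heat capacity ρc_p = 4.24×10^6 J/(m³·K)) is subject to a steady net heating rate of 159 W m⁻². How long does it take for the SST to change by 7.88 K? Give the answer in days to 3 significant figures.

299 days

Areal heat capacity C = ρc_p × D = 4.24×10^6 × 123 = 5.22×10^8 J m⁻² K⁻¹.
Time required: Δt = C ΔT / F = 5.22×10^8 × 7.88 / 159 = 2.58×10^7 s.
In days: 2.58×10^7 s / (86400 s/day) = 299 days.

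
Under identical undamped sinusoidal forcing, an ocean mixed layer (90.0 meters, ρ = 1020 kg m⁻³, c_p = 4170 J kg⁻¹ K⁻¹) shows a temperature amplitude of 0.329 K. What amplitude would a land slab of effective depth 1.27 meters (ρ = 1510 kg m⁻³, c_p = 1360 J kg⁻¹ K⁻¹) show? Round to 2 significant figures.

C_ocean = 3.83×10^8 J/(m²·K); C_land = 2.61×10^6 J/(m²·K).
A ∝ 1/C ⇒ A_land = A_ocean × C_ocean/C_land = 0.329 × 147 = 48.3 K.

48 K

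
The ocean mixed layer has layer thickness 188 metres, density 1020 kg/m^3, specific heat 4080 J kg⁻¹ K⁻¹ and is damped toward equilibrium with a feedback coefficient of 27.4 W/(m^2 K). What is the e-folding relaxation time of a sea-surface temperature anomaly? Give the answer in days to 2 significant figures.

Areal heat capacity C = ρ c_p D = 1020 × 4080 × 188 = 7.82×10^8 J/(m^2 K).
Relaxation time τ = C / λ = 7.82×10^8 / 27.4 = 2.86×10^7 s.
In days: 2.86×10^7 s / (86400 s/day) = 330 days.

330 days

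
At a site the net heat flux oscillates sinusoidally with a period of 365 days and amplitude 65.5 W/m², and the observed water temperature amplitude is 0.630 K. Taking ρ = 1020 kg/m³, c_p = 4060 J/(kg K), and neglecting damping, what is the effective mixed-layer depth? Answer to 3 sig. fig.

ω = 2π / 3.15×10^7 s = 1.99×10^-7 s⁻¹.
Required C = F₀ / (A ω) = 65.5 / (0.630 × 1.99×10^-7) = 5.22×10^8 J/(m²·K).
D = C / (ρ c_p) = 5.22×10^8 / (1020 × 4060) = 126 m.

126 m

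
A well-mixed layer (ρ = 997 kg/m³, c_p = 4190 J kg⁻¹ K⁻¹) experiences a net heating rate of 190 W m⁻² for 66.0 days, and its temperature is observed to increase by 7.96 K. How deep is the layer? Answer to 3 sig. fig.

32.6 m

Heat input Q = F Δt = 190 × 5.70×10^6 s = 1.08×10^9 J/m².
Required areal heat capacity C = Q / ΔT = 1.36×10^8 J/(m²·K).
Depth D = C / (ρ c_p) = 1.36×10^8 / (997 × 4190) = 32.6 m.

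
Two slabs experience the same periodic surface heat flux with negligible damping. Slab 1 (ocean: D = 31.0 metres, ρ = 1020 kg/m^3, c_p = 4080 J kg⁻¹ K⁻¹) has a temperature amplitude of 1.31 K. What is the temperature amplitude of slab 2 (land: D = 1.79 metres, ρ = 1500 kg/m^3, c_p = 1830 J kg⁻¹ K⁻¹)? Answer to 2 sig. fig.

34 K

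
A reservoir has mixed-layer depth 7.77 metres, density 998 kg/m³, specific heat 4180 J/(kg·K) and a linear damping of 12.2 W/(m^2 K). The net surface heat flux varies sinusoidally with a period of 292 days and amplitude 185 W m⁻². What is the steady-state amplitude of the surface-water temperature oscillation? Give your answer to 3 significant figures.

Areal heat capacity C = ρ c_p D = 998 × 4180 × 7.77 = 3.24×10^7 J m⁻² K⁻¹.
Angular frequency ω = 2π / T = 2π / 2.52×10^7 s = 2.49×10^-7 s⁻¹.
√((Cω)² + λ²) = √((8.07)² + 12.2²) = 14.6 W/(m²·K).
Amplitude A = F₀ / √((Cω)²+λ²) = 185 / 14.6 = 12.6 K.

12.6 K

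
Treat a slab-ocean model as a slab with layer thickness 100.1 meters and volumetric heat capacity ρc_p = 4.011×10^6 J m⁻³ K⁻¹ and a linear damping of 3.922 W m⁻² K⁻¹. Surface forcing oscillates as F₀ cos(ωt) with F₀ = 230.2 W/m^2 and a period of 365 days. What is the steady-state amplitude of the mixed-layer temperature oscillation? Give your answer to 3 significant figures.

Areal heat capacity C = ρc_p × D = 4.011×10^6 × 100.1 = 4.02×10^8 J/(m²·K).
Angular frequency ω = 2π / T = 2π / 3.15×10^7 s = 1.99×10^-7 s⁻¹.
√((Cω)² + λ²) = √((80.0)² + 3.922²) = 80.1 W/(m²·K).
Amplitude A = F₀ / √((Cω)²+λ²) = 230.2 / 80.1 = 2.87 K.

2.87 K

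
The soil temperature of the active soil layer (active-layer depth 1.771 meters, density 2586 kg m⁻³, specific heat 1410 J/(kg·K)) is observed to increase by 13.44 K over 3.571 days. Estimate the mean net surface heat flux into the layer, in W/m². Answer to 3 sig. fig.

281

Areal heat capacity C = ρ c_p D = 2586 × 1410 × 1.771 = 6.46×10^6 J/(m^2 K).
Required heat per unit area: Q = C ΔT = 6.46×10^6 × 13.44 = 8.68×10^7 J/m².
Flux F = Q / Δt = 8.68×10^7 / 3.09×10^5 s = 281 W/m².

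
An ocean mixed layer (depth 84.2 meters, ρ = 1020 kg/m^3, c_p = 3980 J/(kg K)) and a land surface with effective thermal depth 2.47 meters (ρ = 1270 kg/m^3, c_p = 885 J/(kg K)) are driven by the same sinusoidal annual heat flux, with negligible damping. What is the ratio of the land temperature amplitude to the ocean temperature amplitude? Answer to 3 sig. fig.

123

C_ocean = 1020 × 3980 × 84.2 = 3.42×10^8 J/(m²·K).
C_land = 1270 × 885 × 2.47 = 2.78×10^6 J/(m²·K).
Undamped amplitude ∝ 1/C, so A_land/A_ocean = C_ocean/C_land = 123.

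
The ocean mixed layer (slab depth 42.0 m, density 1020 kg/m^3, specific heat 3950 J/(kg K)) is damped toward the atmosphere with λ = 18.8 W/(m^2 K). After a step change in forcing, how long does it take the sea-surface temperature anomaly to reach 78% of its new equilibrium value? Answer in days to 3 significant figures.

158 days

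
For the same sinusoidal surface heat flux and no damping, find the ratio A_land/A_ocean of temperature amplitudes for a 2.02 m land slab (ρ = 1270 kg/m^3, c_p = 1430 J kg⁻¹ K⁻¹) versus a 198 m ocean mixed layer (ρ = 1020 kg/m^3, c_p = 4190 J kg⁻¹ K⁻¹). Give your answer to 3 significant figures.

C_ocean = 1020 × 4190 × 198 = 8.46×10^8 J/(m²·K).
C_land = 1270 × 1430 × 2.02 = 3.67×10^6 J/(m²·K).
Undamped amplitude ∝ 1/C, so A_land/A_ocean = C_ocean/C_land = 231.

231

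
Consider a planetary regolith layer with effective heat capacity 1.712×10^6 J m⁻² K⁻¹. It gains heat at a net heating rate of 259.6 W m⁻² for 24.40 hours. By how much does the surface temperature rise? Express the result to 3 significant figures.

13.3 K

Areal heat capacity C = 1.712×10^6 J m⁻² K⁻¹ (given).
Net heat input Q = F Δt = 259.6 × (24.40 hours × 3600 s/hour) = 2.28×10^7 J/m².
ΔT = Q / C = 2.28×10^7 / 1.71×10^6 = 13.3 K.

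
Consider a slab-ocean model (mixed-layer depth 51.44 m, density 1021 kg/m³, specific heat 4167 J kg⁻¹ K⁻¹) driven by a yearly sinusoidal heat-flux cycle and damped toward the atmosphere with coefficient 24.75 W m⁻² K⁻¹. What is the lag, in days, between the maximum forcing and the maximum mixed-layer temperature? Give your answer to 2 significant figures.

61 days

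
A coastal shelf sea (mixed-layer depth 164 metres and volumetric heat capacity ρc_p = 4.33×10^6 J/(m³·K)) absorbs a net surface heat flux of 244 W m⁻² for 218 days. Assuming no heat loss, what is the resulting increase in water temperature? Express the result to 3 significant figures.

6.47 K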